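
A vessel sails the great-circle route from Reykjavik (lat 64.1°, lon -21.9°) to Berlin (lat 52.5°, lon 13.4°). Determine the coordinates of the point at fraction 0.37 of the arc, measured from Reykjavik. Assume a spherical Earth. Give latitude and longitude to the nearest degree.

Write both endpoints as unit vectors p₁, p₂ with components (cos φ cos λ, cos φ sin λ, sin φ).
The central angle between the endpoints is δ = arccos(p₁·p₂) ≈ 0.375 rad (21.5°).
Interpolate at f = 0.37 with slerp weights a = sin((1−f)δ)/sin δ ≈ 0.639, b = sin(fδ)/sin δ ≈ 0.378.
p = a·p₁ + b·p₂ ≈ (0.483, -0.051, 0.874); φ = arcsin(p_z) ≈ 60.97°, λ = atan2(p_y, p_x) ≈ -6.01°.

≈ lat 61°, lon -6°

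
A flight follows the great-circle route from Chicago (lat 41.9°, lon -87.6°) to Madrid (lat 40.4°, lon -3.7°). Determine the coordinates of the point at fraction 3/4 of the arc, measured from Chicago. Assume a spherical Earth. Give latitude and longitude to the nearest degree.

≈ lat 47°, lon -23°

From cos δ = sin φ₁ sin φ₂ + cos φ₁ cos φ₂ cos Δλ, the central angle is δ ≈ 1.055 rad (60.5°).
Interpolate at f = 3/4 with slerp weights a = sin((1−f)δ)/sin δ ≈ 0.300, b = sin(fδ)/sin δ ≈ 0.818.
p = a·p₁ + b·p₂ ≈ (0.631, -0.263, 0.730); φ = arcsin(p_z) ≈ 46.89°, λ = atan2(p_y, p_x) ≈ -22.64°.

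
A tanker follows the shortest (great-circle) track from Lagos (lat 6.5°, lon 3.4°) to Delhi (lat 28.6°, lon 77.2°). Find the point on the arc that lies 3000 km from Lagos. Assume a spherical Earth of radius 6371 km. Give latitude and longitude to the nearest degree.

Write both endpoints as unit vectors p₁, p₂ with components (cos φ cos λ, cos φ sin λ, sin φ).
The central angle between the endpoints is δ = arccos(p₁·p₂) ≈ 1.269 rad (72.7°). The total great-circle distance is δ·R ≈ 1.269 × 6371 ≈ 8083 km, so the target fraction is f = 3000/8083 ≈ 0.371.
Interpolate at f ≈ 0.371 with slerp weights a = sin((1−f)δ)/sin δ ≈ 0.750, b = sin(fδ)/sin δ ≈ 0.475.
p = a·p₁ + b·p₂ ≈ (0.836, 0.451, 0.312); φ = arcsin(p_z) ≈ 18.20°, λ = atan2(p_y, p_x) ≈ 28.35°.

≈ lat 18°, lon 28°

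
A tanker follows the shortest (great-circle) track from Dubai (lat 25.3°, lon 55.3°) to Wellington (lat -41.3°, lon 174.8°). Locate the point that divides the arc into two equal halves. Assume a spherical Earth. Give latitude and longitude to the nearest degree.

≈ lat -15°, lon 106°

From cos δ = sin φ₁ sin φ₂ + cos φ₁ cos φ₂ cos Δλ, the central angle is δ ≈ 2.235 rad (128.1°).
Interpolate at f = 1/2 with slerp weights a = sin((1−f)δ)/sin δ ≈ 1.142, b = sin(fδ)/sin δ ≈ 1.142.
p = a·p₁ + b·p₂ ≈ (-0.267, 0.926, -0.266); φ = arcsin(p_z) ≈ -15.41°, λ = atan2(p_y, p_x) ≈ 106.05°.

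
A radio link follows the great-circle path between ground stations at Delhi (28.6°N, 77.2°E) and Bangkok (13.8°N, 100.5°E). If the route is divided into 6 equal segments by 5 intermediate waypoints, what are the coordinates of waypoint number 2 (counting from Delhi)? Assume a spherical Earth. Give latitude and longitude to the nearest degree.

≈ (24°N, 86°E)

Convert each endpoint to a unit vector on the sphere (x = cos φ cos λ, y = cos φ sin λ, z = sin φ).
The central angle between the endpoints is δ = arccos(p₁·p₂) ≈ 0.457 rad (26.2°).
Interpolate at f = 2/6 with slerp weights a = sin((1−f)δ)/sin δ ≈ 0.680, b = sin(fδ)/sin δ ≈ 0.344.
p = a·p₁ + b·p₂ ≈ (0.071, 0.910, 0.407); φ = arcsin(p_z) ≈ 24.05°, λ = atan2(p_y, p_x) ≈ 85.52°.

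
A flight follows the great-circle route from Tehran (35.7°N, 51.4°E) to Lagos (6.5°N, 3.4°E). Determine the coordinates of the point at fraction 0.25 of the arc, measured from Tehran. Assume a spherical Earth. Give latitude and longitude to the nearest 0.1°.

Write both endpoints as unit vectors p₁, p₂ with components (cos φ cos λ, cos φ sin λ, sin φ).
The central angle between the endpoints is δ = arccos(p₁·p₂) ≈ 0.920 rad (52.7°).
Interpolate at f = 0.25 with slerp weights a = sin((1−f)δ)/sin δ ≈ 0.800, b = sin(fδ)/sin δ ≈ 0.287.
p = a·p₁ + b·p₂ ≈ (0.690, 0.525, 0.499); φ = arcsin(p_z) ≈ 29.95°, λ = atan2(p_y, p_x) ≈ 37.27°.

≈ (30.0°N, 37.3°E)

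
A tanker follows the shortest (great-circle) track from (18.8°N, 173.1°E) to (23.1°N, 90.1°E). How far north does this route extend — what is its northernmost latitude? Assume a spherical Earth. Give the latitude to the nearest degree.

≈ 27°N

The great circle lies in the plane with unit normal n̂ = (p₁ × p₂)/|p₁ × p₂|.
Here n̂_z ≈ -0.889; the vertex latitude is φ_max = arccos|n̂_z| ≈ 27.3°.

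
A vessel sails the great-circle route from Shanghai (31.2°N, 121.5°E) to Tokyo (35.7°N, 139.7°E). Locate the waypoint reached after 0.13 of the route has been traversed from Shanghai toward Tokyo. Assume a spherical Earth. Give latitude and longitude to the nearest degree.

≈ 32°N, 124°E

Convert each endpoint to a unit vector on the sphere (x = cos φ cos λ, y = cos φ sin λ, z = sin φ).
The central angle between the endpoints is δ = arccos(p₁·p₂) ≈ 0.276 rad (15.8°).
Interpolate at f = 0.13 with slerp weights a = sin((1−f)δ)/sin δ ≈ 0.873, b = sin(fδ)/sin δ ≈ 0.132.
p = a·p₁ + b·p₂ ≈ (-0.472, 0.706, 0.529); φ = arcsin(p_z) ≈ 31.93°, λ = atan2(p_y, p_x) ≈ 123.75°.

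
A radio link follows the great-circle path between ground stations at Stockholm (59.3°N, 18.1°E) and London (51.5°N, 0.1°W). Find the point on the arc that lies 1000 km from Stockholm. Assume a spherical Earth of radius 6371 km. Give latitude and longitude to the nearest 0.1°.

Convert each endpoint to a unit vector on the sphere (x = cos φ cos λ, y = cos φ sin λ, z = sin φ).
The central angle between the endpoints is δ = arccos(p₁·p₂) ≈ 0.225 rad (12.9°). The total great-circle distance is δ·R ≈ 0.225 × 6371 ≈ 1432 km, so the target fraction is f = 1000/1432 ≈ 0.698.
Interpolate at f ≈ 0.698 with slerp weights a = sin((1−f)δ)/sin δ ≈ 0.304, b = sin(fδ)/sin δ ≈ 0.701.
p = a·p₁ + b·p₂ ≈ (0.584, 0.047, 0.810); φ = arcsin(p_z) ≈ 54.12°, λ = atan2(p_y, p_x) ≈ 4.64°.

≈ 54.1°N, 4.6°E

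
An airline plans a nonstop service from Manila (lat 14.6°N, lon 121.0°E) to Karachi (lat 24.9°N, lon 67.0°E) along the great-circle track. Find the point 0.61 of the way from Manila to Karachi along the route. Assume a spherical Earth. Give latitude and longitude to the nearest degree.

≈ lat 23°N, lon 89°E

The haversine formula gives a central angle δ ≈ 0.899 rad (51.5°) between the endpoints.
Interpolate at f = 0.61 with slerp weights a = sin((1−f)δ)/sin δ ≈ 0.439, b = sin(fδ)/sin δ ≈ 0.666.
p = a·p₁ + b·p₂ ≈ (0.017, 0.920, 0.391); φ = arcsin(p_z) ≈ 23.02°, λ = atan2(p_y, p_x) ≈ 88.92°.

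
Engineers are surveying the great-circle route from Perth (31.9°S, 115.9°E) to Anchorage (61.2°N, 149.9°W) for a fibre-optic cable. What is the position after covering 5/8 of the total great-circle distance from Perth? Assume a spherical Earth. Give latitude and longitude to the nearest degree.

≈ 33°N, 155°E

Convert each endpoint to a unit vector on the sphere (x = cos φ cos λ, y = cos φ sin λ, z = sin φ).
The central angle between the endpoints is δ = arccos(p₁·p₂) ≈ 2.086 rad (119.5°).
Interpolate at f = 5/8 with slerp weights a = sin((1−f)δ)/sin δ ≈ 0.810, b = sin(fδ)/sin δ ≈ 1.109.
p = a·p₁ + b·p₂ ≈ (-0.763, 0.351, 0.543); φ = arcsin(p_z) ≈ 32.92°, λ = atan2(p_y, p_x) ≈ 155.29°.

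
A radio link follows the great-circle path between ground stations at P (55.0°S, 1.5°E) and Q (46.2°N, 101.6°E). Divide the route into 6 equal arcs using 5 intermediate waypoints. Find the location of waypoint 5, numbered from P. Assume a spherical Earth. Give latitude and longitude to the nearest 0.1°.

≈ (30.0°N, 82.7°E)

Convert each endpoint to a unit vector on the sphere (x = cos φ cos λ, y = cos φ sin λ, z = sin φ).
The central angle between the endpoints is δ = arccos(p₁·p₂) ≈ 2.293 rad (131.4°).
Interpolate at f = 5/6 with slerp weights a = sin((1−f)δ)/sin δ ≈ 0.497, b = sin(fδ)/sin δ ≈ 1.256.
p = a·p₁ + b·p₂ ≈ (0.110, 0.859, 0.500); φ = arcsin(p_z) ≈ 29.98°, λ = atan2(p_y, p_x) ≈ 82.70°.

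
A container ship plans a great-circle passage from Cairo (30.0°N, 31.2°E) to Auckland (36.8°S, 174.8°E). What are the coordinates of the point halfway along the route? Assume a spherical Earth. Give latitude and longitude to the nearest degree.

≈ (11°S, 96°E)

Convert each endpoint to a unit vector on the sphere (x = cos φ cos λ, y = cos φ sin λ, z = sin φ).
The central angle between the endpoints is δ = arccos(p₁·p₂) ≈ 2.602 rad (149.1°).
Interpolate at f = 1/2 with slerp weights a = sin((1−f)δ)/sin δ ≈ 1.874, b = sin(fδ)/sin δ ≈ 1.874.
p = a·p₁ + b·p₂ ≈ (-0.106, 0.977, -0.186); φ = arcsin(p_z) ≈ -10.70°, λ = atan2(p_y, p_x) ≈ 96.21°.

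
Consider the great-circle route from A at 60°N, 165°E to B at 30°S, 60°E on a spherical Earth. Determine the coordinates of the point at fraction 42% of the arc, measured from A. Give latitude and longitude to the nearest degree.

Write both endpoints as unit vectors p₁, p₂ with components (cos φ cos λ, cos φ sin λ, sin φ).
The central angle between the endpoints is δ = arccos(p₁·p₂) ≈ 2.147 rad (123.0°).
Interpolate at f = 0.42 with slerp weights a = sin((1−f)δ)/sin δ ≈ 1.130, b = sin(fδ)/sin δ ≈ 0.936.
p = a·p₁ + b·p₂ ≈ (-0.141, 0.848, 0.511); φ = arcsin(p_z) ≈ 30.73°, λ = atan2(p_y, p_x) ≈ 99.42°.

≈ 31°N, 99°E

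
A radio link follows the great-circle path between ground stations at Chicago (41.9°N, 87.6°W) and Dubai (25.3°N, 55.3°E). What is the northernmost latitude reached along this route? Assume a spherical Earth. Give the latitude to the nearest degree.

≈ 65°N

The great circle lies in the plane with unit normal n̂ = (p₁ × p₂)/|p₁ × p₂|.
Here n̂_z ≈ +0.419; the vertex latitude is φ_max = arccos|n̂_z| ≈ 65.2°.
Check via Clairaut: cos φ_max = |cos φ₁| · sin C = cos(41.9°)·sin(34.3°) ≈ 0.419, again giving ≈ 65.2°.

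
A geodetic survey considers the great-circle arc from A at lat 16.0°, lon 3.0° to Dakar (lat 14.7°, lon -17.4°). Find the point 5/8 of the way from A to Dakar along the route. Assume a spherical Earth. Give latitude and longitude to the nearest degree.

≈ lat 15°, lon -10°

The haversine formula gives a central angle δ ≈ 0.344 rad (19.7°) between the endpoints.
Interpolate at f = 5/8 with slerp weights a = sin((1−f)δ)/sin δ ≈ 0.381, b = sin(fδ)/sin δ ≈ 0.633.
p = a·p₁ + b·p₂ ≈ (0.950, -0.164, 0.266); φ = arcsin(p_z) ≈ 15.41°, λ = atan2(p_y, p_x) ≈ -9.78°.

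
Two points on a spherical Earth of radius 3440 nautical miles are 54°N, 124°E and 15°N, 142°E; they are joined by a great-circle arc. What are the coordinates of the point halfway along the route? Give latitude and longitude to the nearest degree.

≈ 35°N, 135°E

From cos δ = sin φ₁ sin φ₂ + cos φ₁ cos φ₂ cos Δλ, the central angle is δ ≈ 0.724 rad (41.5°).
Interpolate at f = 1/2 with slerp weights a = sin((1−f)δ)/sin δ ≈ 0.535, b = sin(fδ)/sin δ ≈ 0.535.
p = a·p₁ + b·p₂ ≈ (-0.583, 0.578, 0.571); φ = arcsin(p_z) ≈ 34.81°, λ = atan2(p_y, p_x) ≈ 135.21°.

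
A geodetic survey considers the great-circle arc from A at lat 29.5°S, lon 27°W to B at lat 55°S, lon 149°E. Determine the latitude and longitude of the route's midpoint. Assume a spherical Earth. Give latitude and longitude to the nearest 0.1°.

Convert each endpoint to a unit vector on the sphere (x = cos φ cos λ, y = cos φ sin λ, z = sin φ).
The central angle between the endpoints is δ = arccos(p₁·p₂) ≈ 1.666 rad (95.4°).
Interpolate at f = 1/2 with slerp weights a = sin((1−f)δ)/sin δ ≈ 0.743, b = sin(fδ)/sin δ ≈ 0.743.
p = a·p₁ + b·p₂ ≈ (0.211, -0.074, -0.975); φ = arcsin(p_z) ≈ -77.08°, λ = atan2(p_y, p_x) ≈ -19.36°.

≈ lat 77.1°S, lon 19.4°W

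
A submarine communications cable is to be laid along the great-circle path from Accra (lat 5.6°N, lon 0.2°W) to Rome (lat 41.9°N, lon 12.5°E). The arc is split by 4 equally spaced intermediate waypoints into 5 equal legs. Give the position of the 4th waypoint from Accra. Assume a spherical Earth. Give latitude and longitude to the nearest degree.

≈ lat 35°N, lon 9°E

Write both endpoints as unit vectors p₁, p₂ with components (cos φ cos λ, cos φ sin λ, sin φ).
The central angle between the endpoints is δ = arccos(p₁·p₂) ≈ 0.664 rad (38.0°).
Interpolate at f = 4/5 with slerp weights a = sin((1−f)δ)/sin δ ≈ 0.215, b = sin(fδ)/sin δ ≈ 0.822.
p = a·p₁ + b·p₂ ≈ (0.811, 0.132, 0.570); φ = arcsin(p_z) ≈ 34.74°, λ = atan2(p_y, p_x) ≈ 9.22°.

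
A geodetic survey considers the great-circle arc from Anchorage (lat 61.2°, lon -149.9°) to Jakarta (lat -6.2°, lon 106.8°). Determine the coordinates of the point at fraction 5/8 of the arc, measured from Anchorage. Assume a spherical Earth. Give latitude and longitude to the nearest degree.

Convert each endpoint to a unit vector on the sphere (x = cos φ cos λ, y = cos φ sin λ, z = sin φ).
The central angle between the endpoints is δ = arccos(p₁·p₂) ≈ 1.777 rad (101.8°).
Interpolate at f = 5/8 with slerp weights a = sin((1−f)δ)/sin δ ≈ 0.632, b = sin(fδ)/sin δ ≈ 0.915.
p = a·p₁ + b·p₂ ≈ (-0.526, 0.719, 0.455); φ = arcsin(p_z) ≈ 27.04°, λ = atan2(p_y, p_x) ≈ 126.22°.

≈ lat 27°, lon 126°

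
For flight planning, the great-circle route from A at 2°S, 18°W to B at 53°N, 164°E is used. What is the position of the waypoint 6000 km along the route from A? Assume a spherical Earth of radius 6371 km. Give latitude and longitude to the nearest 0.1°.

Convert each endpoint to a unit vector on the sphere (x = cos φ cos λ, y = cos φ sin λ, z = sin φ).
The central angle between the endpoints is δ = arccos(p₁·p₂) ≈ 2.251 rad (129.0°). The total great-circle distance is δ·R ≈ 2.251 × 6371 ≈ 14341 km, so the target fraction is f = 6000/14341 ≈ 0.418.
Interpolate at f ≈ 0.418 with slerp weights a = sin((1−f)δ)/sin δ ≈ 1.243, b = sin(fδ)/sin δ ≈ 1.040.
p = a·p₁ + b·p₂ ≈ (0.579, -0.211, 0.787); φ = arcsin(p_z) ≈ 51.93°, λ = atan2(p_y, p_x) ≈ -20.03°.

≈ 51.9°N, 20.0°W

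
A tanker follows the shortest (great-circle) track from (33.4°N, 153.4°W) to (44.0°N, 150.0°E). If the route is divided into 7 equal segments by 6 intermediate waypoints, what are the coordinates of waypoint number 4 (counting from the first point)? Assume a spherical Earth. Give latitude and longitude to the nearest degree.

From cos δ = sin φ₁ sin φ₂ + cos φ₁ cos φ₂ cos Δλ, the central angle is δ ≈ 0.777 rad (44.5°).
Interpolate at f = 4/7 with slerp weights a = sin((1−f)δ)/sin δ ≈ 0.466, b = sin(fδ)/sin δ ≈ 0.613.
p = a·p₁ + b·p₂ ≈ (-0.730, 0.046, 0.682); φ = arcsin(p_z) ≈ 43.02°, λ = atan2(p_y, p_x) ≈ 176.39°.

≈ (43°N, 176°E)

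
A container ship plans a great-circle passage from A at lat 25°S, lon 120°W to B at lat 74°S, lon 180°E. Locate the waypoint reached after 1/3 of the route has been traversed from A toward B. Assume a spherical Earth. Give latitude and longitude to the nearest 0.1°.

≈ lat 43.3°S, lon 127.4°W

Write both endpoints as unit vectors p₁, p₂ with components (cos φ cos λ, cos φ sin λ, sin φ).
The central angle between the endpoints is δ = arccos(p₁·p₂) ≈ 1.011 rad (57.9°).
Interpolate at f = 1/3 with slerp weights a = sin((1−f)δ)/sin δ ≈ 0.737, b = sin(fδ)/sin δ ≈ 0.390.
p = a·p₁ + b·p₂ ≈ (-0.441, -0.578, -0.686); φ = arcsin(p_z) ≈ -43.34°, λ = atan2(p_y, p_x) ≈ -127.36°.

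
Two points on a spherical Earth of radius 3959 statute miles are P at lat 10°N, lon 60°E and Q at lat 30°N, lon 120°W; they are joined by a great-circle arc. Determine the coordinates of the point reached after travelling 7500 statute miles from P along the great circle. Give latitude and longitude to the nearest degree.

≈ lat 61°N, lon 120°W

The haversine formula gives a central angle δ ≈ 2.443 rad (140.0°) between the endpoints. The total great-circle distance is δ·R ≈ 2.443 × 3959 ≈ 9674 mi, so the target fraction is f = 7500/9674 ≈ 0.775.
Interpolate at f ≈ 0.775 with slerp weights a = sin((1−f)δ)/sin δ ≈ 0.812, b = sin(fδ)/sin δ ≈ 1.475.
p = a·p₁ + b·p₂ ≈ (-0.239, -0.414, 0.878); φ = arcsin(p_z) ≈ 61.46°, λ = atan2(p_y, p_x) ≈ -120.00°.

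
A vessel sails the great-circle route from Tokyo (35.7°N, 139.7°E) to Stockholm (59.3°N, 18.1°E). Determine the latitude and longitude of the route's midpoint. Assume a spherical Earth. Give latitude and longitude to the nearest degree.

≈ (64°N, 101°E)

Convert each endpoint to a unit vector on the sphere (x = cos φ cos λ, y = cos φ sin λ, z = sin φ).
The central angle between the endpoints is δ = arccos(p₁·p₂) ≈ 1.282 rad (73.5°).
Interpolate at f = 1/2 with slerp weights a = sin((1−f)δ)/sin δ ≈ 0.624, b = sin(fδ)/sin δ ≈ 0.624.
p = a·p₁ + b·p₂ ≈ (-0.084, 0.427, 0.901); φ = arcsin(p_z) ≈ 64.23°, λ = atan2(p_y, p_x) ≈ 101.09°.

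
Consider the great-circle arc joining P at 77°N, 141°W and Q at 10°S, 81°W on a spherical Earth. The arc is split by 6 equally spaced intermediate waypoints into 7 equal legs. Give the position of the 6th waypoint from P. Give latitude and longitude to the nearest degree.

Write both endpoints as unit vectors p₁, p₂ with components (cos φ cos λ, cos φ sin λ, sin φ).
The central angle between the endpoints is δ = arccos(p₁·p₂) ≈ 1.629 rad (93.3°).
Interpolate at f = 6/7 with slerp weights a = sin((1−f)δ)/sin δ ≈ 0.231, b = sin(fδ)/sin δ ≈ 0.987.
p = a·p₁ + b·p₂ ≈ (0.112, -0.992, 0.054); φ = arcsin(p_z) ≈ 3.09°, λ = atan2(p_y, p_x) ≈ -83.58°.

≈ 3°N, 84°W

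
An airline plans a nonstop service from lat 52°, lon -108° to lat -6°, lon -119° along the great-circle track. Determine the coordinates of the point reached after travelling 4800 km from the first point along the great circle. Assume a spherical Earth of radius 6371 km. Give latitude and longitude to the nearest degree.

Convert each endpoint to a unit vector on the sphere (x = cos φ cos λ, y = cos φ sin λ, z = sin φ).
The central angle between the endpoints is δ = arccos(p₁·p₂) ≈ 1.026 rad (58.8°). The total great-circle distance is δ·R ≈ 1.026 × 6371 ≈ 6533 km, so the target fraction is f = 4800/6533 ≈ 0.735.
Interpolate at f ≈ 0.735 with slerp weights a = sin((1−f)δ)/sin δ ≈ 0.314, b = sin(fδ)/sin δ ≈ 0.800.
p = a·p₁ + b·p₂ ≈ (-0.446, -0.880, 0.164); φ = arcsin(p_z) ≈ 9.44°, λ = atan2(p_y, p_x) ≈ -116.85°.

≈ lat 9°, lon -117°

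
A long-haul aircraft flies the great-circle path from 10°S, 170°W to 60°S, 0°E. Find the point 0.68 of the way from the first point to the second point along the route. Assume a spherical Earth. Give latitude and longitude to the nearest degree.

≈ 82°S, 127°W

Write both endpoints as unit vectors p₁, p₂ with components (cos φ cos λ, cos φ sin λ, sin φ).
The central angle between the endpoints is δ = arccos(p₁·p₂) ≈ 1.912 rad (109.5°).
Interpolate at f = 0.68 with slerp weights a = sin((1−f)δ)/sin δ ≈ 0.609, b = sin(fδ)/sin δ ≈ 1.022.
p = a·p₁ + b·p₂ ≈ (-0.080, -0.104, -0.991); φ = arcsin(p_z) ≈ -82.46°, λ = atan2(p_y, p_x) ≈ -127.45°.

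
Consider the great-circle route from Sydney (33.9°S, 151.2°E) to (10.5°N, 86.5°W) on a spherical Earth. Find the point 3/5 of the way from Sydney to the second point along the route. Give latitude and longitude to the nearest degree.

The haversine formula gives a central angle δ ≈ 2.139 rad (122.5°) between the endpoints.
Interpolate at f = 3/5 with slerp weights a = sin((1−f)δ)/sin δ ≈ 0.895, b = sin(fδ)/sin δ ≈ 1.137.
p = a·p₁ + b·p₂ ≈ (-0.583, -0.758, -0.292); φ = arcsin(p_z) ≈ -16.98°, λ = atan2(p_y, p_x) ≈ -127.55°.

≈ (17°S, 128°W)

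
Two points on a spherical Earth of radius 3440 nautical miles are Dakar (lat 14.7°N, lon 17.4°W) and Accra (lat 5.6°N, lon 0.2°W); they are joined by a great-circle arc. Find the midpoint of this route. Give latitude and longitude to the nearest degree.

≈ lat 10°N, lon 9°W

Write both endpoints as unit vectors p₁, p₂ with components (cos φ cos λ, cos φ sin λ, sin φ).
The central angle between the endpoints is δ = arccos(p₁·p₂) ≈ 0.335 rad (19.2°).
Interpolate at f = 1/2 with slerp weights a = sin((1−f)δ)/sin δ ≈ 0.507, b = sin(fδ)/sin δ ≈ 0.507.
p = a·p₁ + b·p₂ ≈ (0.973, -0.148, 0.178); φ = arcsin(p_z) ≈ 10.26°, λ = atan2(p_y, p_x) ≈ -8.68°.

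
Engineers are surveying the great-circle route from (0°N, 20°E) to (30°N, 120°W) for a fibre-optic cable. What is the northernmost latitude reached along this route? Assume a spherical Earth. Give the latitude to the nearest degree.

The great circle lies in the plane with unit normal n̂ = (p₁ × p₂)/|p₁ × p₂|.
Here n̂_z ≈ -0.744; the vertex latitude is φ_max = arccos|n̂_z| ≈ 41.9°.

≈ 42°N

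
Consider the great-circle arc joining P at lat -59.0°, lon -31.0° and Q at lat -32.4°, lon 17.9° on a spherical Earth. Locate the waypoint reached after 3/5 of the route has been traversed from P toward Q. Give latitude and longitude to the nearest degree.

≈ lat -45°, lon 4°

From cos δ = sin φ₁ sin φ₂ + cos φ₁ cos φ₂ cos Δλ, the central angle is δ ≈ 0.730 rad (41.8°).
Interpolate at f = 3/5 with slerp weights a = sin((1−f)δ)/sin δ ≈ 0.432, b = sin(fδ)/sin δ ≈ 0.636.
p = a·p₁ + b·p₂ ≈ (0.702, 0.051, -0.711); φ = arcsin(p_z) ≈ -45.30°, λ = atan2(p_y, p_x) ≈ 4.12°.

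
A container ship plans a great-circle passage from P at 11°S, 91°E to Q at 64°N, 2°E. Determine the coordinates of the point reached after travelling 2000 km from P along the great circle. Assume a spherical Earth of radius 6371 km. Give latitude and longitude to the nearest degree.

≈ 5°N, 83°E

Convert each endpoint to a unit vector on the sphere (x = cos φ cos λ, y = cos φ sin λ, z = sin φ).
The central angle between the endpoints is δ = arccos(p₁·p₂) ≈ 1.736 rad (99.4°). The total great-circle distance is δ·R ≈ 1.736 × 6371 ≈ 11057 km, so the target fraction is f = 2000/11057 ≈ 0.181.
Interpolate at f ≈ 0.181 with slerp weights a = sin((1−f)δ)/sin δ ≈ 1.002, b = sin(fδ)/sin δ ≈ 0.313.
p = a·p₁ + b·p₂ ≈ (0.120, 0.989, 0.090); φ = arcsin(p_z) ≈ 5.17°, λ = atan2(p_y, p_x) ≈ 83.08°.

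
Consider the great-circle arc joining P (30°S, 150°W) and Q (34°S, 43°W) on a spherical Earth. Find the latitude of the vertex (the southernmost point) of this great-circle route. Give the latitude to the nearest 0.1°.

≈ 46.5°S

The great circle lies in the plane with unit normal n̂ = (p₁ × p₂)/|p₁ × p₂|.
Here n̂_z ≈ +0.688; the vertex latitude is φ_max = arccos|n̂_z| ≈ 46.5°.
Check via Clairaut: cos φ_max = |cos φ₁| · sin C = cos(30.0°)·sin(127.4°) ≈ 0.688, again giving ≈ 46.5°.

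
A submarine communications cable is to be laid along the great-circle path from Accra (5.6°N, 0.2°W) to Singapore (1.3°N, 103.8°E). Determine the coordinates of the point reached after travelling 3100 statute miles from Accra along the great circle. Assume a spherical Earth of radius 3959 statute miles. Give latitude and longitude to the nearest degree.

Convert each endpoint to a unit vector on the sphere (x = cos φ cos λ, y = cos φ sin λ, z = sin φ).
The central angle between the endpoints is δ = arccos(p₁·p₂) ≈ 1.812 rad (103.8°). The total great-circle distance is δ·R ≈ 1.812 × 3959 ≈ 7172 mi, so the target fraction is f = 3100/7172 ≈ 0.432.
Interpolate at f ≈ 0.432 with slerp weights a = sin((1−f)δ)/sin δ ≈ 0.882, b = sin(fδ)/sin δ ≈ 0.726.
p = a·p₁ + b·p₂ ≈ (0.705, 0.702, 0.103); φ = arcsin(p_z) ≈ 5.89°, λ = atan2(p_y, p_x) ≈ 44.90°.

≈ (6°N, 45°E)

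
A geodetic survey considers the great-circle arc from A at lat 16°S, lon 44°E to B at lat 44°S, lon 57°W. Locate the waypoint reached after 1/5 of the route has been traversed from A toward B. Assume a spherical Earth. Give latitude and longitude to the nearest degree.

≈ lat 28°S, lon 30°E

Convert each endpoint to a unit vector on the sphere (x = cos φ cos λ, y = cos φ sin λ, z = sin φ).
The central angle between the endpoints is δ = arccos(p₁·p₂) ≈ 1.511 rad (86.6°).
Interpolate at f = 1/5 with slerp weights a = sin((1−f)δ)/sin δ ≈ 0.937, b = sin(fδ)/sin δ ≈ 0.298.
p = a·p₁ + b·p₂ ≈ (0.765, 0.446, -0.465); φ = arcsin(p_z) ≈ -27.74°, λ = atan2(p_y, p_x) ≈ 30.24°.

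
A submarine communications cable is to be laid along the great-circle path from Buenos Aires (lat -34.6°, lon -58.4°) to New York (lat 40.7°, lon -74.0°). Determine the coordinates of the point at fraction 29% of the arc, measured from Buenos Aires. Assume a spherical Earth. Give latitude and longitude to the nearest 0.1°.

Write both endpoints as unit vectors p₁, p₂ with components (cos φ cos λ, cos φ sin λ, sin φ).
The central angle between the endpoints is δ = arccos(p₁·p₂) ≈ 1.338 rad (76.7°).
Interpolate at f = 0.29 with slerp weights a = sin((1−f)δ)/sin δ ≈ 0.836, b = sin(fδ)/sin δ ≈ 0.389.
p = a·p₁ + b·p₂ ≈ (0.442, -0.869, -0.221); φ = arcsin(p_z) ≈ -12.78°, λ = atan2(p_y, p_x) ≈ -63.06°.

≈ lat -12.8°, lon -63.1°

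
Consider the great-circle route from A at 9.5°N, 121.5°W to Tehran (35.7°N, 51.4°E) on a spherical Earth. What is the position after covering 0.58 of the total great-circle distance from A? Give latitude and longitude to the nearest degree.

≈ 82°N, 50°W

Write both endpoints as unit vectors p₁, p₂ with components (cos φ cos λ, cos φ sin λ, sin φ).
The central angle between the endpoints is δ = arccos(p₁·p₂) ≈ 2.344 rad (134.3°).
Interpolate at f = 0.58 with slerp weights a = sin((1−f)δ)/sin δ ≈ 1.164, b = sin(fδ)/sin δ ≈ 1.366.
p = a·p₁ + b·p₂ ≈ (0.092, -0.112, 0.989); φ = arcsin(p_z) ≈ 81.66°, λ = atan2(p_y, p_x) ≈ -50.42°.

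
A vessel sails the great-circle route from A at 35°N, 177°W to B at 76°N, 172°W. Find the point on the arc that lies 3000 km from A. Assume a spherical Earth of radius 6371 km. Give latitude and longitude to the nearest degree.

From cos δ = sin φ₁ sin φ₂ + cos φ₁ cos φ₂ cos Δλ, the central angle is δ ≈ 0.717 rad (41.1°). The total great-circle distance is δ·R ≈ 0.717 × 6371 ≈ 4566 km, so the target fraction is f = 3000/4566 ≈ 0.657.
Interpolate at f ≈ 0.657 with slerp weights a = sin((1−f)δ)/sin δ ≈ 0.370, b = sin(fδ)/sin δ ≈ 0.691.
p = a·p₁ + b·p₂ ≈ (-0.469, -0.039, 0.883); φ = arcsin(p_z) ≈ 61.96°, λ = atan2(p_y, p_x) ≈ -175.23°.

≈ 62°N, 175°W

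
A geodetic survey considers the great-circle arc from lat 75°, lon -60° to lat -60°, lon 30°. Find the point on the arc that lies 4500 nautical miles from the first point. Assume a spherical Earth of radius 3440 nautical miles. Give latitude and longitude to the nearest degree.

The haversine formula gives a central angle δ ≈ 2.562 rad (146.8°) between the endpoints. The total great-circle distance is δ·R ≈ 2.562 × 3440 ≈ 8812 nmi, so the target fraction is f = 4500/8812 ≈ 0.511.
Interpolate at f ≈ 0.511 with slerp weights a = sin((1−f)δ)/sin δ ≈ 1.734, b = sin(fδ)/sin δ ≈ 1.762.
p = a·p₁ + b·p₂ ≈ (0.988, 0.052, 0.149); φ = arcsin(p_z) ≈ 8.54°, λ = atan2(p_y, p_x) ≈ 3.01°.

≈ lat 9°, lon 3°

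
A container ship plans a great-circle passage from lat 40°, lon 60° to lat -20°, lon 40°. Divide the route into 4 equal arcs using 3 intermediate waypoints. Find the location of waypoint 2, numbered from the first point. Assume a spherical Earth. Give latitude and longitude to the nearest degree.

≈ lat 10°, lon 49°

From cos δ = sin φ₁ sin φ₂ + cos φ₁ cos φ₂ cos Δλ, the central angle is δ ≈ 1.097 rad (62.8°).
Interpolate at f = 2/4 with slerp weights a = sin((1−f)δ)/sin δ ≈ 0.586, b = sin(fδ)/sin δ ≈ 0.586.
p = a·p₁ + b·p₂ ≈ (0.646, 0.743, 0.176); φ = arcsin(p_z) ≈ 10.15°, λ = atan2(p_y, p_x) ≈ 48.97°.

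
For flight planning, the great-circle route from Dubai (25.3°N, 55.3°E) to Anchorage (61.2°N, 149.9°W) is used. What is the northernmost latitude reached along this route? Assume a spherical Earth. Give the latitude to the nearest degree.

The great circle lies in the plane with unit normal n̂ = (p₁ × p₂)/|p₁ × p₂|.
Here n̂_z ≈ +0.185; the vertex latitude is φ_max = arccos|n̂_z| ≈ 79.3°.
Check via Clairaut: cos φ_max = |cos φ₁| · sin C = cos(25.3°)·sin(11.8°) ≈ 0.185, again giving ≈ 79.3°.

≈ 79°N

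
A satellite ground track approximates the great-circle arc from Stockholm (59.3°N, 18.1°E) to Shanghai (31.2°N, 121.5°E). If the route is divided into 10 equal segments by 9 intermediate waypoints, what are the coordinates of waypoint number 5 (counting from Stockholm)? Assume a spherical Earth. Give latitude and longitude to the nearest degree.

Convert each endpoint to a unit vector on the sphere (x = cos φ cos λ, y = cos φ sin λ, z = sin φ).
The central angle between the endpoints is δ = arccos(p₁·p₂) ≈ 1.219 rad (69.9°).
Interpolate at f = 5/10 with slerp weights a = sin((1−f)δ)/sin δ ≈ 0.610, b = sin(fδ)/sin δ ≈ 0.610.
p = a·p₁ + b·p₂ ≈ (0.023, 0.542, 0.840); φ = arcsin(p_z) ≈ 57.18°, λ = atan2(p_y, p_x) ≈ 87.53°.

≈ (57°N, 88°E)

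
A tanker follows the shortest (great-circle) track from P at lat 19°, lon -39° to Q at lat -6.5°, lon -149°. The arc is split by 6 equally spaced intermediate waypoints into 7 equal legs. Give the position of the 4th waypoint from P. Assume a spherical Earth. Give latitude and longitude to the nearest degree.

Write both endpoints as unit vectors p₁, p₂ with components (cos φ cos λ, cos φ sin λ, sin φ).
The central angle between the endpoints is δ = arccos(p₁·p₂) ≈ 1.937 rad (111.0°).
Interpolate at f = 4/7 with slerp weights a = sin((1−f)δ)/sin δ ≈ 0.790, b = sin(fδ)/sin δ ≈ 0.958.
p = a·p₁ + b·p₂ ≈ (-0.235, -0.961, 0.149); φ = arcsin(p_z) ≈ 8.56°, λ = atan2(p_y, p_x) ≈ -103.74°.

≈ lat 9°, lon -104°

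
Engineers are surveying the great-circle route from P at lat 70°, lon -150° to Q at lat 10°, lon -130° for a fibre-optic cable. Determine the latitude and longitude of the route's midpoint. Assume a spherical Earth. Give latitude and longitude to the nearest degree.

From cos δ = sin φ₁ sin φ₂ + cos φ₁ cos φ₂ cos Δλ, the central angle is δ ≈ 1.070 rad (61.3°).
Interpolate at f = 1/2 with slerp weights a = sin((1−f)δ)/sin δ ≈ 0.581, b = sin(fδ)/sin δ ≈ 0.581.
p = a·p₁ + b·p₂ ≈ (-0.540, -0.538, 0.647); φ = arcsin(p_z) ≈ 40.33°, λ = atan2(p_y, p_x) ≈ -135.12°.

≈ lat 40°, lon -135°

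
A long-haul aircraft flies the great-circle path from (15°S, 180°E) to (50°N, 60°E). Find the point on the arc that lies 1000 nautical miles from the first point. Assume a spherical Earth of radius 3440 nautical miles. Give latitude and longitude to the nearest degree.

≈ (2°S, 169°E)

From cos δ = sin φ₁ sin φ₂ + cos φ₁ cos φ₂ cos Δλ, the central angle is δ ≈ 2.104 rad (120.6°). The total great-circle distance is δ·R ≈ 2.104 × 3440 ≈ 7239 nmi, so the target fraction is f = 1000/7239 ≈ 0.138.
Interpolate at f ≈ 0.138 with slerp weights a = sin((1−f)δ)/sin δ ≈ 1.127, b = sin(fδ)/sin δ ≈ 0.333.
p = a·p₁ + b·p₂ ≈ (-0.982, 0.185, -0.037); φ = arcsin(p_z) ≈ -2.11°, λ = atan2(p_y, p_x) ≈ 169.31°.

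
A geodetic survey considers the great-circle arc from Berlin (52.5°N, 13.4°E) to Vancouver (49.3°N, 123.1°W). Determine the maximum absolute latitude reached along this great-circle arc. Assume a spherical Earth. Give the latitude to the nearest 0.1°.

The great circle lies in the plane with unit normal n̂ = (p₁ × p₂)/|p₁ × p₂|.
Here n̂_z ≈ -0.288; the vertex latitude is φ_max = arccos|n̂_z| ≈ 73.3°.
Check via Clairaut: cos φ_max = |cos φ₁| · sin C = cos(52.5°)·sin(28.2°) ≈ 0.288, again giving ≈ 73.3°.

≈ 73.3°N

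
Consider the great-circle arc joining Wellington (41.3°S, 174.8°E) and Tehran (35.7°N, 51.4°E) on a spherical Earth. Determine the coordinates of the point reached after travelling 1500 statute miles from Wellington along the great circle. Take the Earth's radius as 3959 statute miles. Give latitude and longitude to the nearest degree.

Convert each endpoint to a unit vector on the sphere (x = cos φ cos λ, y = cos φ sin λ, z = sin φ).
The central angle between the endpoints is δ = arccos(p₁·p₂) ≈ 2.376 rad (136.1°). The total great-circle distance is δ·R ≈ 2.376 × 3959 ≈ 9407 mi, so the target fraction is f = 1500/9407 ≈ 0.159.
Interpolate at f ≈ 0.159 with slerp weights a = sin((1−f)δ)/sin δ ≈ 1.314, b = sin(fδ)/sin δ ≈ 0.534.
p = a·p₁ + b·p₂ ≈ (-0.713, 0.428, -0.556); φ = arcsin(p_z) ≈ -33.76°, λ = atan2(p_y, p_x) ≈ 149.00°.

≈ 34°S, 149°E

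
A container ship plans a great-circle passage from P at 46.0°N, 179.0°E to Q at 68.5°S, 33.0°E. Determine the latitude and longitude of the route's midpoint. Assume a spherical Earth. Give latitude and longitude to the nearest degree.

≈ 26°S, 151°E

From cos δ = sin φ₁ sin φ₂ + cos φ₁ cos φ₂ cos Δλ, the central angle is δ ≈ 2.647 rad (151.7°).
Interpolate at f = 1/2 with slerp weights a = sin((1−f)δ)/sin δ ≈ 2.044, b = sin(fδ)/sin δ ≈ 2.044.
p = a·p₁ + b·p₂ ≈ (-0.791, 0.433, -0.431); φ = arcsin(p_z) ≈ -25.56°, λ = atan2(p_y, p_x) ≈ 151.33°.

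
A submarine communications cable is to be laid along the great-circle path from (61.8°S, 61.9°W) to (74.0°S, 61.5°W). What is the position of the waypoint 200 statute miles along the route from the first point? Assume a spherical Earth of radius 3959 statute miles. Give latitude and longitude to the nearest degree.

Write both endpoints as unit vectors p₁, p₂ with components (cos φ cos λ, cos φ sin λ, sin φ).
The central angle between the endpoints is δ = arccos(p₁·p₂) ≈ 0.213 rad (12.2°). The total great-circle distance is δ·R ≈ 0.213 × 3959 ≈ 843 mi, so the target fraction is f = 200/843 ≈ 0.237.
Interpolate at f ≈ 0.237 with slerp weights a = sin((1−f)δ)/sin δ ≈ 0.765, b = sin(fδ)/sin δ ≈ 0.239.
p = a·p₁ + b·p₂ ≈ (0.202, -0.377, -0.904); φ = arcsin(p_z) ≈ -64.69°, λ = atan2(p_y, p_x) ≈ -61.84°.

≈ (65°S, 62°W)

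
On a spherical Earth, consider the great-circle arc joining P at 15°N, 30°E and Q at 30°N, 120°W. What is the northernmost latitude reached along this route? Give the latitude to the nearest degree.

≈ 59°N

The great circle lies in the plane with unit normal n̂ = (p₁ × p₂)/|p₁ × p₂|.
Here n̂_z ≈ -0.520; the vertex latitude is φ_max = arccos|n̂_z| ≈ 58.6°.
Check via Clairaut: cos φ_max = |cos φ₁| · sin C = cos(15.0°)·sin(32.6°) ≈ 0.520, again giving ≈ 58.6°.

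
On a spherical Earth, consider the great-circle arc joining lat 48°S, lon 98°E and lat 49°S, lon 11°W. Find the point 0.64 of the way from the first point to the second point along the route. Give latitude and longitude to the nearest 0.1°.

≈ lat 61.6°S, lon 24.8°E

Write both endpoints as unit vectors p₁, p₂ with components (cos φ cos λ, cos φ sin λ, sin φ).
The central angle between the endpoints is δ = arccos(p₁·p₂) ≈ 1.140 rad (65.3°).
Interpolate at f = 0.64 with slerp weights a = sin((1−f)δ)/sin δ ≈ 0.439, b = sin(fδ)/sin δ ≈ 0.734.
p = a·p₁ + b·p₂ ≈ (0.432, 0.199, -0.880); φ = arcsin(p_z) ≈ -61.63°, λ = atan2(p_y, p_x) ≈ 24.77°.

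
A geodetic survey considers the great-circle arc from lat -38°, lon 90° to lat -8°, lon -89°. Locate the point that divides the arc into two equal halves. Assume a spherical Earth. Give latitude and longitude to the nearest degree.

From cos δ = sin φ₁ sin φ₂ + cos φ₁ cos φ₂ cos Δλ, the central angle is δ ≈ 2.339 rad (134.0°).
Interpolate at f = 1/2 with slerp weights a = sin((1−f)δ)/sin δ ≈ 1.279, b = sin(fδ)/sin δ ≈ 1.279.
p = a·p₁ + b·p₂ ≈ (0.022, -0.259, -0.966); φ = arcsin(p_z) ≈ -74.96°, λ = atan2(p_y, p_x) ≈ -85.11°.

≈ lat -75°, lon -85°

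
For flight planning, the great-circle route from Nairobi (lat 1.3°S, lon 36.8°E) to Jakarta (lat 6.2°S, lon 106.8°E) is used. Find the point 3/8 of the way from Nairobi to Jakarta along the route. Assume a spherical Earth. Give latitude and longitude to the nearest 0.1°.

≈ lat 3.9°S, lon 62.9°E

Convert each endpoint to a unit vector on the sphere (x = cos φ cos λ, y = cos φ sin λ, z = sin φ).
The central angle between the endpoints is δ = arccos(p₁·p₂) ≈ 1.221 rad (70.0°).
Interpolate at f = 3/8 with slerp weights a = sin((1−f)δ)/sin δ ≈ 0.736, b = sin(fδ)/sin δ ≈ 0.471.
p = a·p₁ + b·p₂ ≈ (0.454, 0.889, -0.068); φ = arcsin(p_z) ≈ -3.87°, λ = atan2(p_y, p_x) ≈ 62.94°.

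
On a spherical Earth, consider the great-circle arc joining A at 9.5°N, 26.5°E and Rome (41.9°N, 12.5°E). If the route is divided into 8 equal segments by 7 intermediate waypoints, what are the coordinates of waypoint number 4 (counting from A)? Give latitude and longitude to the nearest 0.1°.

≈ 25.9°N, 20.5°E

Write both endpoints as unit vectors p₁, p₂ with components (cos φ cos λ, cos φ sin λ, sin φ).
The central angle between the endpoints is δ = arccos(p₁·p₂) ≈ 0.605 rad (34.7°).
Interpolate at f = 4/8 with slerp weights a = sin((1−f)δ)/sin δ ≈ 0.524, b = sin(fδ)/sin δ ≈ 0.524.
p = a·p₁ + b·p₂ ≈ (0.843, 0.315, 0.436); φ = arcsin(p_z) ≈ 25.86°, λ = atan2(p_y, p_x) ≈ 20.48°.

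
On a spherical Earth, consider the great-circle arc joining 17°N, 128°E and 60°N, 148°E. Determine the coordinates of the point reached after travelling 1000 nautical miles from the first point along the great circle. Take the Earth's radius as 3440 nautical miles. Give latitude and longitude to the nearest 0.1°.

≈ 33.1°N, 132.7°E

Convert each endpoint to a unit vector on the sphere (x = cos φ cos λ, y = cos φ sin λ, z = sin φ).
The central angle between the endpoints is δ = arccos(p₁·p₂) ≈ 0.792 rad (45.4°). The total great-circle distance is δ·R ≈ 0.792 × 3440 ≈ 2724 nmi, so the target fraction is f = 1000/2724 ≈ 0.367.
Interpolate at f ≈ 0.367 with slerp weights a = sin((1−f)δ)/sin δ ≈ 0.675, b = sin(fδ)/sin δ ≈ 0.403.
p = a·p₁ + b·p₂ ≈ (-0.568, 0.615, 0.546); φ = arcsin(p_z) ≈ 33.10°, λ = atan2(p_y, p_x) ≈ 132.72°.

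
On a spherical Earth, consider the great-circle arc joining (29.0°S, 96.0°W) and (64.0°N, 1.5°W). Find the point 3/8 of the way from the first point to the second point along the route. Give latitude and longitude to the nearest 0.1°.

≈ (10.5°N, 75.5°W)

From cos δ = sin φ₁ sin φ₂ + cos φ₁ cos φ₂ cos Δλ, the central angle is δ ≈ 2.055 rad (117.8°).
Interpolate at f = 3/8 with slerp weights a = sin((1−f)δ)/sin δ ≈ 1.084, b = sin(fδ)/sin δ ≈ 0.787.
p = a·p₁ + b·p₂ ≈ (0.246, -0.952, 0.182); φ = arcsin(p_z) ≈ 10.49°, λ = atan2(p_y, p_x) ≈ -75.52°.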